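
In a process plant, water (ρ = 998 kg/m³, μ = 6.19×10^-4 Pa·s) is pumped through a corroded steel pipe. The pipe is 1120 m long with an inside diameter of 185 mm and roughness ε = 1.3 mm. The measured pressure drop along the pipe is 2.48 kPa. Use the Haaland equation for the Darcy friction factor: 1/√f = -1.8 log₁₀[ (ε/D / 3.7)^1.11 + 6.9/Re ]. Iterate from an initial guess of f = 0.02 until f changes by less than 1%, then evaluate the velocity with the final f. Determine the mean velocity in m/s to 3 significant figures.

Rearranging Darcy-Weisbach: V = √(2·ΔP·D/(f·L·ρ)). With ε/D = 0.0013/0.185 = 0.00703, iterate starting from f = 0.02:
  f = 0.02 → V = √(2·2480·0.185/(0.02·1120·998)) = 0.2026 m/s; Re = ρVD/μ = 6.043e+04; f → 0.03495
  f = 0.03495 → V = 0.1533 m/s; Re = 4.571e+04; f → 0.0353
Converged (Δf/f < 1%). With the final f = 0.0353: V = √(2·2480·0.185/(0.0353·1120·998)) = 0.1525 m/s.

V ≈ 0.152 m/s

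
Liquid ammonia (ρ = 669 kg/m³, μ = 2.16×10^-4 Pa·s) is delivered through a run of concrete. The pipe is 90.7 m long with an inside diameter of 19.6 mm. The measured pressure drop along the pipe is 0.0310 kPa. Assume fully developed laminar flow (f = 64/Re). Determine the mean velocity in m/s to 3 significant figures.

For laminar flow, f = 64/Re with Re = ρVD/μ, so Darcy-Weisbach reduces to ΔP = 32μLV/D². Solving for V: V = ΔP·D²/(32μL) = 31·(0.0196)²/(32·0.000216·90.7) = 0.019 m/s.
Check: Re = ρVD/μ = 669·0.019·0.0196/0.000216 = 1153 < 2300, so the laminar assumption holds.

V ≈ 0.0190 m/s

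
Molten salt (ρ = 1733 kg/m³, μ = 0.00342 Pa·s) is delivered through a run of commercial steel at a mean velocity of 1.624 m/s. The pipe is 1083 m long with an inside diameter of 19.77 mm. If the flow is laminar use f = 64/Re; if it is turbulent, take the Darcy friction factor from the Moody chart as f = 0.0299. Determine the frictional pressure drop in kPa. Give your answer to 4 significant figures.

Reynolds number Re = ρVD/μ = 1733 · 1.624 · 0.01977 / 0.00342 = 1.627e+04.
Re > 4000 → turbulent; use the Moody-chart value f = 0.0299.
Darcy-Weisbach: ΔP = f(L/D)(ρV²/2) = 0.0299·(1083/0.01977)·(1733·1.624²/2) = 0.0299·5.478e+04·2285 = 3.743e+06 Pa.
ΔP = 3.743e+06 Pa = 3743 kPa.

ΔP ≈ 3743 kPa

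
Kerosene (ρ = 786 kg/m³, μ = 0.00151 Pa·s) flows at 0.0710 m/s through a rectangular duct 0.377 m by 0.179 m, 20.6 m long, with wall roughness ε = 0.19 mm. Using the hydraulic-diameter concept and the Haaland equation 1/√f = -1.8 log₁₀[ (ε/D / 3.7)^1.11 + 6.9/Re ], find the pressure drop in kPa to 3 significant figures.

Hydraulic diameter D_h = 4A/P = 4·(0.377·0.179)/(2·(0.377+0.179)) = 0.2699/1.112 = 0.2427 m.
Re = ρVD_h/μ = 786·0.071·0.2427/0.00151 = 8971.
ε/D_h = 0.00019/0.2427 = 0.000783; Haaland gives 1/√f = -1.8 log₁₀[8.34e-05+0.000769] = 5.525, so f = 0.03276.
ΔP = f(L/D_h)(ρV²/2) = 0.03276·20.6/0.2427·1.981 = 5.508 Pa.
ΔP = 0.00551 kPa.

ΔP ≈ 0.00551 kPa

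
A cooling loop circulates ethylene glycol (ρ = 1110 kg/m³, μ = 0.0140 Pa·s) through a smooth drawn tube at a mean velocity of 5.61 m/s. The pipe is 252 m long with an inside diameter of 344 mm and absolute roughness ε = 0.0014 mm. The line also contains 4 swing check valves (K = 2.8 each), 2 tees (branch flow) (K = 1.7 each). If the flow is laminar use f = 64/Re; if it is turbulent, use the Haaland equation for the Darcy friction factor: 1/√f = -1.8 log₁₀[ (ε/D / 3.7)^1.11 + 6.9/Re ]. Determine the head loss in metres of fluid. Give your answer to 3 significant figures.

Reynolds number Re = ρVD/μ = 1110 · 5.61 · 0.344 / 0.014 = 1.53e+05.
Re > 4000 → turbulent. Relative roughness ε/D = 1.4e-06/0.344 = 4.07e-06. Haaland: 1/√f = -1.8 log₁₀[(4.07e-06/3.7)^1.11 + 6.9/1.53e+05] = -1.8 log₁₀[2.43e-07 + 4.51e-05] = 7.818, so f = 0.01636.
Total minor-loss coefficient ΣK = 4·2.8 + 2·1.7 = 14.6.
ΔP = [f·L/D + ΣK]·(ρV²/2) = [0.01636·252/0.344 + 14.6]·(1110·5.61²/2) = [11.98 + 14.6]·1.747e+04 = 4.643e+05 Pa.
Head loss h_f = ΔP/(ρg) = 4.643e+05/(1110·9.81) = 42.6 m.

h_f ≈ 42.6 m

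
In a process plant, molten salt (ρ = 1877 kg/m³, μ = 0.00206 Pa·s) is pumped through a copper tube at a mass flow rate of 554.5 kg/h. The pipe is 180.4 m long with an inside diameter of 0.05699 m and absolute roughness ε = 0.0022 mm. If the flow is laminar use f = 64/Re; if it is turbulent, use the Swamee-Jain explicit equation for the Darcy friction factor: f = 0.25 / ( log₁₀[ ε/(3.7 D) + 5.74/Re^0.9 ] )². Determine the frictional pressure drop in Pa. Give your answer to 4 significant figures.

ṁ = 554.5 kg/h = 554.5/3600 = 0.154 kg/s.
A = πD²/4 = π(0.05699)²/4 = 0.002551 m²; mean velocity V = ṁ/(ρA) = 0.154/(1877 · 0.002551) = 0.03217 m/s.
Reynolds number Re = ρVD/μ = 1877 · 0.03217 · 0.05699 / 0.00206 = 1670.
Re < 2300 → laminar flow, so f = 64/Re = 64/1670 = 0.03831 (the turbulent correlation is not needed).
Darcy-Weisbach: ΔP = f(L/D)(ρV²/2) = 0.03831·(180.4/0.05699)·(1877·0.03217²/2) = 0.03831·3165·0.9712 = 117.8 Pa.

ΔP ≈ 117.8 Pa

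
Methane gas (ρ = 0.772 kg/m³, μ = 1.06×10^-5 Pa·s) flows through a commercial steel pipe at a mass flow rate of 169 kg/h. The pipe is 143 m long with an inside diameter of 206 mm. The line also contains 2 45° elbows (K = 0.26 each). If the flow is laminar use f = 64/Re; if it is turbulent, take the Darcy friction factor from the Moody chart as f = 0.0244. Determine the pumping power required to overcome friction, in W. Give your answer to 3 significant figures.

ṁ = 169 kg/h = 169/3600 = 0.04694 kg/s.
A = πD²/4 = π(0.206)²/4 = 0.03333 m²; mean velocity V = ṁ/(ρA) = 0.04694/(0.772 · 0.03333) = 1.824 m/s.
Reynolds number Re = ρVD/μ = 0.772 · 1.824 · 0.206 / 1.06e-05 = 2.737e+04.
Re > 4000 → turbulent; use the Moody-chart value f = 0.0244.
Total minor-loss coefficient ΣK = 2·0.26 = 0.52.
ΔP = [f·L/D + ΣK]·(ρV²/2) = [0.0244·143/0.206 + 0.52]·(0.772·1.824²/2) = [16.94 + 0.52]·1.285 = 22.43 Pa.
Q = ṁ/ρ = 0.04694/0.772 = 0.06081 m³/s.
Pumping power P = QΔP = 0.06081·22.43 = 1.364 W = 1.36 W.

P ≈ 1.36 W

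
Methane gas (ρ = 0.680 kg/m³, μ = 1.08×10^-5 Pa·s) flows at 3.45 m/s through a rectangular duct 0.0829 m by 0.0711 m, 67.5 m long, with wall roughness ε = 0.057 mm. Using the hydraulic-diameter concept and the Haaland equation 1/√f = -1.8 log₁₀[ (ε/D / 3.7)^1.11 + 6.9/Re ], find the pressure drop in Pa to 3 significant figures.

Hydraulic diameter D_h = 4A/P = 4·(0.0829·0.0711)/(2·(0.0829+0.0711)) = 0.02358/0.308 = 0.07655 m.
Re = ρVD_h/μ = 0.68·3.45·0.07655/1.08e-05 = 1.663e+04.
ε/D_h = 5.7e-05/0.07655 = 0.000745; Haaland gives 1/√f = -1.8 log₁₀[7.89e-05+0.000415] = 5.951, so f = 0.02823.
ΔP = f(L/D_h)(ρV²/2) = 0.02823·67.5/0.07655·4.047 = 100.7 Pa.

ΔP ≈ 101 Pa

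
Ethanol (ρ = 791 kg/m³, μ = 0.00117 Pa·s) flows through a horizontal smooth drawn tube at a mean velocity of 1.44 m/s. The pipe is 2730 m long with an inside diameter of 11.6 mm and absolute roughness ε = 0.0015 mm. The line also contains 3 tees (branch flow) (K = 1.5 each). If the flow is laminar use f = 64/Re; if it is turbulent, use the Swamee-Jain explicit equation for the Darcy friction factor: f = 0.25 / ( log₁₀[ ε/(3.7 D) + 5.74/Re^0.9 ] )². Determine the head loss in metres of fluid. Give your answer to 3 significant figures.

h_f ≈ 752 m

Reynolds number Re = ρVD/μ = 791 · 1.44 · 0.0116 / 0.00117 = 1.129e+04.
Re > 4000 → turbulent. Relative roughness ε/D = 1.5e-06/0.0116 = 0.000129. Swamee-Jain: f = 0.25/(log₁₀[0.000129/3.7 + 5.74/1.129e+04^0.9])² = 0.25/(log₁₀[3.49e-05 + 0.00129])² = 0.25/(-2.877)² = 0.0302.
Total minor-loss coefficient ΣK = 3·1.5 = 4.5.
ΔP = [f·L/D + ΣK]·(ρV²/2) = [0.0302·2730/0.0116 + 4.5]·(791·1.44²/2) = [7108 + 4.5]·820.1 = 5.833e+06 Pa.
Head loss h_f = ΔP/(ρg) = 5.833e+06/(791·9.81) = 752 m.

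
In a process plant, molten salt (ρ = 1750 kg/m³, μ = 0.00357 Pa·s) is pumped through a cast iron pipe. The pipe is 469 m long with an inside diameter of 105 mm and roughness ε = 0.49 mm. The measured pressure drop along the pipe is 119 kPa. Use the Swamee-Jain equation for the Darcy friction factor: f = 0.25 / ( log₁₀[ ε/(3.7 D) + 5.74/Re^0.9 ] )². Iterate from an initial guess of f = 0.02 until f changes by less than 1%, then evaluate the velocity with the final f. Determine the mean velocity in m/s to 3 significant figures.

V ≈ 0.976 m/s

Rearranging Darcy-Weisbach: V = √(2·ΔP·D/(f·L·ρ)). With ε/D = 0.00049/0.105 = 0.00467, iterate starting from f = 0.02:
  f = 0.02 → V = √(2·1.19e+05·0.105/(0.02·469·1750)) = 1.234 m/s; Re = ρVD/μ = 6.351e+04; f → 0.03157
  f = 0.03157 → V = 0.9821 m/s; Re = 5.055e+04; f → 0.03196
  f = 0.03196 → V = 0.976 m/s; Re = 5.024e+04; f → 0.03197
Converged (Δf/f < 1%). With the final f = 0.03197: V = √(2·1.19e+05·0.105/(0.03197·469·1750)) = 0.9759 m/s.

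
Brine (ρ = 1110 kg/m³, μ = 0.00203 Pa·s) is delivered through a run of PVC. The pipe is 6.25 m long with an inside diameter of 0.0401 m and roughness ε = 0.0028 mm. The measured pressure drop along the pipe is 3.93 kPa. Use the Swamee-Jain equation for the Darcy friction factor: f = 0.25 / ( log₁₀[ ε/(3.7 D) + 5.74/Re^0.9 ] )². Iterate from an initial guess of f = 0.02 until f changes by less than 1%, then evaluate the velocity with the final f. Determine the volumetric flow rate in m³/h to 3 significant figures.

Rearranging Darcy-Weisbach: V = √(2·ΔP·D/(f·L·ρ)). With ε/D = 2.8e-06/0.0401 = 6.98e-05, iterate starting from f = 0.02:
  f = 0.02 → V = √(2·3930·0.0401/(0.02·6.25·1110)) = 1.507 m/s; Re = ρVD/μ = 3.305e+04; f → 0.02307
  f = 0.02307 → V = 1.403 m/s; Re = 3.077e+04; f → 0.02345
  f = 0.02345 → V = 1.392 m/s; Re = 3.052e+04; f → 0.0235
Converged (Δf/f < 1%). With the final f = 0.0235: V = √(2·3930·0.0401/(0.0235·6.25·1110)) = 1.391 m/s.
Q = V·A = 1.391·(π/4·0.0401²) = 0.001756 m³/s = 6.32 m³/h.

Q ≈ 6.32 m³/h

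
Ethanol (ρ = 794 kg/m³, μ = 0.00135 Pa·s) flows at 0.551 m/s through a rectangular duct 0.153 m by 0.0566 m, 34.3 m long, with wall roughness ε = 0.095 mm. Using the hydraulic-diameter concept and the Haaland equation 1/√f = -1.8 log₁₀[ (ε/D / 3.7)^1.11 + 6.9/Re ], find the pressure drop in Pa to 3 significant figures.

Hydraulic diameter D_h = 4A/P = 4·(0.153·0.0566)/(2·(0.153+0.0566)) = 0.03464/0.4192 = 0.08263 m.
Re = ρVD_h/μ = 794·0.551·0.08263/0.00135 = 2.678e+04.
ε/D_h = 9.5e-05/0.08263 = 0.00115; Haaland gives 1/√f = -1.8 log₁₀[0.000128+0.000258] = 6.145, so f = 0.02648.
ΔP = f(L/D_h)(ρV²/2) = 0.02648·34.3/0.08263·120.5 = 1325 Pa.

ΔP ≈ 1320 Pa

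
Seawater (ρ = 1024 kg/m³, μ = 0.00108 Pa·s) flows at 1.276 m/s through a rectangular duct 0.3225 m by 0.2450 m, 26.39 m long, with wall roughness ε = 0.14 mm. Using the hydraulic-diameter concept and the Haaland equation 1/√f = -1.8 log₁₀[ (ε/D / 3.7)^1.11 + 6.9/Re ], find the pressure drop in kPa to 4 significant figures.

Hydraulic diameter D_h = 4A/P = 4·(0.3225·0.245)/(2·(0.3225+0.245)) = 0.316/1.135 = 0.2785 m.
Re = ρVD_h/μ = 1024·1.276·0.2785/0.00108 = 3.369e+05.
ε/D_h = 0.00014/0.2785 = 0.000503; Haaland gives 1/√f = -1.8 log₁₀[5.1e-05+2.05e-05] = 7.462, so f = 0.01796.
ΔP = f(L/D_h)(ρV²/2) = 0.01796·26.39/0.2785·833.6 = 1419 Pa.
ΔP = 1.419 kPa.

ΔP ≈ 1.419 kPa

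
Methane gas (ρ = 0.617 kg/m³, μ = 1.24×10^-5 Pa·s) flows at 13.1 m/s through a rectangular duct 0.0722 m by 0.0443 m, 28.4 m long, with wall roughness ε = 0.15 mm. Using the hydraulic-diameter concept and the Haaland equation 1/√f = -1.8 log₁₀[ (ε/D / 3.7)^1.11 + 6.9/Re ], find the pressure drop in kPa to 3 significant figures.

ΔP ≈ 0.786 kPa

Hydraulic diameter D_h = 4A/P = 4·(0.0722·0.0443)/(2·(0.0722+0.0443)) = 0.01279/0.233 = 0.05491 m.
Re = ρVD_h/μ = 0.617·13.1·0.05491/1.24e-05 = 3.579e+04.
ε/D_h = 0.00015/0.05491 = 0.00273; Haaland gives 1/√f = -1.8 log₁₀[0.000334+0.000193] = 5.901, so f = 0.02872.
ΔP = f(L/D_h)(ρV²/2) = 0.02872·28.4/0.05491·52.94 = 786.3 Pa.
ΔP = 0.786 kPa.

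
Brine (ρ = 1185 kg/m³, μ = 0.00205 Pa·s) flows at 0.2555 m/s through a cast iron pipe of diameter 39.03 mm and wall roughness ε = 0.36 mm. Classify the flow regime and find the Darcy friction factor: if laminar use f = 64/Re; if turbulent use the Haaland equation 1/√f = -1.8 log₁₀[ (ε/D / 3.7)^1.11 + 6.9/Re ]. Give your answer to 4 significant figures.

Re = ρVD/μ = 1185·0.2555·0.03903/0.00205 = 5764.
Re > 4000 → turbulent. ε/D = 0.00036/0.03903 = 0.00922; Haaland: 1/√f = -1.8 log₁₀[0.00129 + 0.0012] = 4.688, so f = 0.0455.

f ≈ 0.04550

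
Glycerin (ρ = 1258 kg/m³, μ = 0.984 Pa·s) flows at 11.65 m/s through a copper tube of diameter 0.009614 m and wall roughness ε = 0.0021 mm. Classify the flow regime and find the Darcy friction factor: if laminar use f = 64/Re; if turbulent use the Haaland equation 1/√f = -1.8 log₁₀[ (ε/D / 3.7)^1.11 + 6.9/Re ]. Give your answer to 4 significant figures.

Re = ρVD/μ = 1258·11.65·0.009614/0.984 = 143.2.
Re < 2300 → laminar, so f = 64/Re = 0.447 (roughness is irrelevant in laminar flow).

f ≈ 0.4470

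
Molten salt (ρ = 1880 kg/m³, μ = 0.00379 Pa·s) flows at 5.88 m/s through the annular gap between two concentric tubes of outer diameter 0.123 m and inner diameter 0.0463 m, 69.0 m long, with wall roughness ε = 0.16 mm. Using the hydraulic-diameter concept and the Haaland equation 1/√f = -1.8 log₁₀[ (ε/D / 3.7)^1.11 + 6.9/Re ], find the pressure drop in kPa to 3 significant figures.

ΔP ≈ 714 kPa

Hydraulic diameter D_h = 4A/P = D_o - D_i = 0.123 - 0.0463 = 0.0767 m.
Re = ρVD_h/μ = 1880·5.88·0.0767/0.00379 = 2.237e+05.
ε/D_h = 0.00016/0.0767 = 0.00209; Haaland gives 1/√f = -1.8 log₁₀[0.000248+3.08e-05] = 6.399, so f = 0.02442.
ΔP = f(L/D_h)(ρV²/2) = 0.02442·69/0.0767·3.25e+04 = 7.139e+05 Pa.
ΔP = 714 kPa.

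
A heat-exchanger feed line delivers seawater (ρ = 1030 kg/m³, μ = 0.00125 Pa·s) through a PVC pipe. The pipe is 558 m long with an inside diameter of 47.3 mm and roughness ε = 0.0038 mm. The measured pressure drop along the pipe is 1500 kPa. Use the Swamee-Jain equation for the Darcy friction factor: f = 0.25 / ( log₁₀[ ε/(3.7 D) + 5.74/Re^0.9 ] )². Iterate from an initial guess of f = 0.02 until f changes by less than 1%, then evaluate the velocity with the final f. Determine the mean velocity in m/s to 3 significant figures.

V ≈ 3.80 m/s

Rearranging Darcy-Weisbach: V = √(2·ΔP·D/(f·L·ρ)). With ε/D = 3.8e-06/0.0473 = 8.03e-05, iterate starting from f = 0.02:
  f = 0.02 → V = √(2·1.5e+06·0.0473/(0.02·558·1030)) = 3.514 m/s; Re = ρVD/μ = 1.369e+05; f → 0.01731
  f = 0.01731 → V = 3.776 m/s; Re = 1.472e+05; f → 0.01709
  f = 0.01709 → V = 3.8 m/s; Re = 1.481e+05; f → 0.01708
Converged (Δf/f < 1%). With the final f = 0.01708: V = √(2·1.5e+06·0.0473/(0.01708·558·1030)) = 3.802 m/s.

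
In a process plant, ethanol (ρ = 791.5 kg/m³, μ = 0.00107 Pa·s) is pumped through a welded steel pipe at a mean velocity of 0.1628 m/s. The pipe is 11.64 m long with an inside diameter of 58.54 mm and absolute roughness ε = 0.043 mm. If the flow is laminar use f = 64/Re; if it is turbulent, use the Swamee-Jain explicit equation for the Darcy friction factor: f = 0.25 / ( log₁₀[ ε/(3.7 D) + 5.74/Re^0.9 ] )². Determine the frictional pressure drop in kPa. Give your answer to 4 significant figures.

ΔP ≈ 0.07353 kPa

Reynolds number Re = ρVD/μ = 791.5 · 0.1628 · 0.05854 / 0.00107 = 7050.
Re > 4000 → turbulent. Relative roughness ε/D = 4.3e-05/0.05854 = 0.000735. Swamee-Jain: f = 0.25/(log₁₀[0.000735/3.7 + 5.74/7050^0.9])² = 0.25/(log₁₀[0.000199 + 0.00197])² = 0.25/(-2.663)² = 0.03526.
Darcy-Weisbach: ΔP = f(L/D)(ρV²/2) = 0.03526·(11.64/0.05854)·(791.5·0.1628²/2) = 0.03526·198.8·10.49 = 73.53 Pa.
ΔP = 73.53 Pa = 0.07353 kPa.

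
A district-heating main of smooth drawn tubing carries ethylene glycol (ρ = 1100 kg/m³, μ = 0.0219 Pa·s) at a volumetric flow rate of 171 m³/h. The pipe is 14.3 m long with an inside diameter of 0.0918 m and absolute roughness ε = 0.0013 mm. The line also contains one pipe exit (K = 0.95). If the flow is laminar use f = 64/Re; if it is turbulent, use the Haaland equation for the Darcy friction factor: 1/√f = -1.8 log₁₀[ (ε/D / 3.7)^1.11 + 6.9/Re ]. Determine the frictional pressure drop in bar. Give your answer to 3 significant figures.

Q = 171 m³/h = 171/3600 = 0.0475 m³/s.
Cross-sectional area A = πD²/4 = π(0.0918)²/4 = 0.006619 m²; mean velocity V = Q/A = 0.0475/0.006619 = 7.177 m/s.
Reynolds number Re = ρVD/μ = 1100 · 7.177 · 0.0918 / 0.0219 = 3.309e+04.
Re > 4000 → turbulent. Relative roughness ε/D = 1.3e-06/0.0918 = 1.42e-05. Haaland: 1/√f = -1.8 log₁₀[(1.42e-05/3.7)^1.11 + 6.9/3.309e+04] = -1.8 log₁₀[9.71e-07 + 0.000209] = 6.622, so f = 0.02281.
Total minor-loss coefficient ΣK = 1·0.95 = 0.95.
ΔP = [f·L/D + ΣK]·(ρV²/2) = [0.02281·14.3/0.0918 + 0.95]·(1100·7.177²/2) = [3.552 + 0.95]·2.833e+04 = 1.275e+05 Pa.
ΔP = 1.275e+05 Pa = 1.28 bar.

ΔP ≈ 1.28 bar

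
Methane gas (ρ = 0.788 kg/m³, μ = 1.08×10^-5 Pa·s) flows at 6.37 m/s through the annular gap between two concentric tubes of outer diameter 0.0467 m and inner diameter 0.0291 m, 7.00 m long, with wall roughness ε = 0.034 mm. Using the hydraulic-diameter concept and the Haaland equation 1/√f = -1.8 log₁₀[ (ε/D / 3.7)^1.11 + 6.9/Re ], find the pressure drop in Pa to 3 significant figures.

Hydraulic diameter D_h = 4A/P = D_o - D_i = 0.0467 - 0.0291 = 0.0176 m.
Re = ρVD_h/μ = 0.788·6.37·0.0176/1.08e-05 = 8180.
ε/D_h = 3.4e-05/0.0176 = 0.00193; Haaland gives 1/√f = -1.8 log₁₀[0.000227+0.000844] = 5.346, so f = 0.03498.
ΔP = f(L/D_h)(ρV²/2) = 0.03498·7/0.0176·15.99 = 222.4 Pa.

ΔP ≈ 222 Pa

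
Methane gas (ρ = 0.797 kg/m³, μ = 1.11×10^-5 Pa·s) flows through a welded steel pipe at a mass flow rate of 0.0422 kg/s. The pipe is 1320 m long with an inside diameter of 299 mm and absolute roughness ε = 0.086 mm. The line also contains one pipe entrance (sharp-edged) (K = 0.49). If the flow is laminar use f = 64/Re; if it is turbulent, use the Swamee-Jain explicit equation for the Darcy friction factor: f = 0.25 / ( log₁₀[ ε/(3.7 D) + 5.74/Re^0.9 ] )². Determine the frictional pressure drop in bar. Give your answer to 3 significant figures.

A = πD²/4 = π(0.299)²/4 = 0.07022 m²; mean velocity V = ṁ/(ρA) = 0.0422/(0.797 · 0.07022) = 0.7541 m/s.
Reynolds number Re = ρVD/μ = 0.797 · 0.7541 · 0.299 / 1.11e-05 = 1.619e+04.
Re > 4000 → turbulent. Relative roughness ε/D = 8.6e-05/0.299 = 0.000288. Swamee-Jain: f = 0.25/(log₁₀[0.000288/3.7 + 5.74/1.619e+04^0.9])² = 0.25/(log₁₀[7.77e-05 + 0.000935])² = 0.25/(-2.995)² = 0.02788.
Total minor-loss coefficient ΣK = 1·0.49 = 0.49.
ΔP = [f·L/D + ΣK]·(ρV²/2) = [0.02788·1320/0.299 + 0.49]·(0.797·0.7541²/2) = [123.1 + 0.49]·0.2266 = 28 Pa.
ΔP = 28 Pa = 2.80×10^-4 bar.

ΔP ≈ 2.80×10^-4 bar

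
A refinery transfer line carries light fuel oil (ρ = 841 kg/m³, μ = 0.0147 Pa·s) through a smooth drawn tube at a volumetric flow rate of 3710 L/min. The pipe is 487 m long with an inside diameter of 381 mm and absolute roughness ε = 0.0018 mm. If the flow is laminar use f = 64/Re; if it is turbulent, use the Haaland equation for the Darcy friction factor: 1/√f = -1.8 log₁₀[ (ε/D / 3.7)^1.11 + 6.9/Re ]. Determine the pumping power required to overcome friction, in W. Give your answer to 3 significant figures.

Q = 3710 L/min = 3710/60000 = 0.06183 m³/s.
Cross-sectional area A = πD²/4 = π(0.381)²/4 = 0.114 m²; mean velocity V = Q/A = 0.06183/0.114 = 0.5424 m/s.
Reynolds number Re = ρVD/μ = 841 · 0.5424 · 0.381 / 0.0147 = 1.182e+04.
Re > 4000 → turbulent. Relative roughness ε/D = 1.8e-06/0.381 = 4.72e-06. Haaland: 1/√f = -1.8 log₁₀[(4.72e-06/3.7)^1.11 + 6.9/1.182e+04] = -1.8 log₁₀[2.87e-07 + 0.000584] = 5.821, so f = 0.02952.
Darcy-Weisbach: ΔP = f(L/D)(ρV²/2) = 0.02952·(487/0.381)·(841·0.5424²/2) = 0.02952·1278·123.7 = 4667 Pa.
Pumping power P = QΔP = 0.06183·4667 = 288.6 W = 289 W.

P ≈ 289 W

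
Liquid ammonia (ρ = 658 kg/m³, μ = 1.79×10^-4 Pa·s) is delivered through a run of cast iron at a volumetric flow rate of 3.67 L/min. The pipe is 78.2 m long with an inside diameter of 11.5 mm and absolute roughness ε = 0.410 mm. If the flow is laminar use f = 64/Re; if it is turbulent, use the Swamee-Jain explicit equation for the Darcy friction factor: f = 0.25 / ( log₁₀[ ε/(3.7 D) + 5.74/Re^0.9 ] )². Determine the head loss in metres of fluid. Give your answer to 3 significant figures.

Q = 3.67 L/min = 3.67/60000 = 6.117e-05 m³/s.
Cross-sectional area A = πD²/4 = π(0.0115)²/4 = 0.0001039 m²; mean velocity V = Q/A = 6.117e-05/0.0001039 = 0.5889 m/s.
Reynolds number Re = ρVD/μ = 658 · 0.5889 · 0.0115 / 0.000179 = 2.489e+04.
Re > 4000 → turbulent. Relative roughness ε/D = 0.00041/0.0115 = 0.0357. Swamee-Jain: f = 0.25/(log₁₀[0.0357/3.7 + 5.74/2.489e+04^0.9])² = 0.25/(log₁₀[0.00964 + 0.000634])² = 0.25/(-1.988)² = 0.06323.
Darcy-Weisbach: ΔP = f(L/D)(ρV²/2) = 0.06323·(78.2/0.0115)·(658·0.5889²/2) = 0.06323·6800·114.1 = 4.906e+04 Pa.
Head loss h_f = ΔP/(ρg) = 4.906e+04/(658·9.81) = 7.60 m.

h_f ≈ 7.60 m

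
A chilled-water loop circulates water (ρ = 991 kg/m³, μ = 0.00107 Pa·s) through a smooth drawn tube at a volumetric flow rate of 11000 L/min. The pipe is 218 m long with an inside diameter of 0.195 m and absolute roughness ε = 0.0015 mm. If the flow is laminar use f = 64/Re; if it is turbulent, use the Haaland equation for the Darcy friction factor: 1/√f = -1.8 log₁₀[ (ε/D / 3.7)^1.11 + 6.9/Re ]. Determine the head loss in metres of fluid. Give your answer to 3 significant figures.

h_f ≈ 24.8 m

Q = 11000 L/min = 11000/60000 = 0.1833 m³/s.
Cross-sectional area A = πD²/4 = π(0.195)²/4 = 0.02986 m²; mean velocity V = Q/A = 0.1833/0.02986 = 6.139 m/s.
Reynolds number Re = ρVD/μ = 991 · 6.139 · 0.195 / 0.00107 = 1.109e+06.
Re > 4000 → turbulent. Relative roughness ε/D = 1.5e-06/0.195 = 7.69e-06. Haaland: 1/√f = -1.8 log₁₀[(7.69e-06/3.7)^1.11 + 6.9/1.109e+06] = -1.8 log₁₀[4.93e-07 + 6.22e-06] = 9.311, so f = 0.01153.
Darcy-Weisbach: ΔP = f(L/D)(ρV²/2) = 0.01153·(218/0.195)·(991·6.139²/2) = 0.01153·1118·1.867e+04 = 2.408e+05 Pa.
Head loss h_f = ΔP/(ρg) = 2.408e+05/(991·9.81) = 24.8 m.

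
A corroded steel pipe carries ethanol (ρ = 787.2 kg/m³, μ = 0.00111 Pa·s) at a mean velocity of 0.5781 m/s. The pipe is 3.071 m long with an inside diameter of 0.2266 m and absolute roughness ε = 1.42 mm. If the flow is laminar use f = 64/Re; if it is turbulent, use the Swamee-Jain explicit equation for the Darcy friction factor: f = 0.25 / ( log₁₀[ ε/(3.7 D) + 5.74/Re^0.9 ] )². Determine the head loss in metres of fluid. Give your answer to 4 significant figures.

Reynolds number Re = ρVD/μ = 787.2 · 0.5781 · 0.2266 / 0.00111 = 9.29e+04.
Re > 4000 → turbulent. Relative roughness ε/D = 0.00142/0.2266 = 0.00627. Swamee-Jain: f = 0.25/(log₁₀[0.00627/3.7 + 5.74/9.29e+04^0.9])² = 0.25/(log₁₀[0.00169 + 0.000194])² = 0.25/(-2.724)² = 0.03369.
Darcy-Weisbach: ΔP = f(L/D)(ρV²/2) = 0.03369·(3.071/0.2266)·(787.2·0.5781²/2) = 0.03369·13.55·131.5 = 60.06 Pa.
Head loss h_f = ΔP/(ρg) = 60.06/(787.2·9.81) = 0.007777 m.

h_f ≈ 0.007777 m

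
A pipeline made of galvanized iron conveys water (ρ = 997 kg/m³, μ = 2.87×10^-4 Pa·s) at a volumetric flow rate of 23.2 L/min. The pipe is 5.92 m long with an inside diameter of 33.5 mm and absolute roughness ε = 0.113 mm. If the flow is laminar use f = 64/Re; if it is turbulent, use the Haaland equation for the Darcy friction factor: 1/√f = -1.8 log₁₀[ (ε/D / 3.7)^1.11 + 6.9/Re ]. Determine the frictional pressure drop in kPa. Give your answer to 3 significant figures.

ΔP ≈ 0.494 kPa

Q = 23.2 L/min = 23.2/60000 = 0.0003867 m³/s.
Cross-sectional area A = πD²/4 = π(0.0335)²/4 = 0.0008814 m²; mean velocity V = Q/A = 0.0003867/0.0008814 = 0.4387 m/s.
Reynolds number Re = ρVD/μ = 997 · 0.4387 · 0.0335 / 0.000287 = 5.105e+04.
Re > 4000 → turbulent. Relative roughness ε/D = 0.000113/0.0335 = 0.00337. Haaland: 1/√f = -1.8 log₁₀[(0.00337/3.7)^1.11 + 6.9/5.105e+04] = -1.8 log₁₀[0.000422 + 0.000135] = 5.857, so f = 0.02915.
Darcy-Weisbach: ΔP = f(L/D)(ρV²/2) = 0.02915·(5.92/0.0335)·(997·0.4387²/2) = 0.02915·176.7·95.94 = 494.2 Pa.
ΔP = 494.2 Pa = 0.494 kPa.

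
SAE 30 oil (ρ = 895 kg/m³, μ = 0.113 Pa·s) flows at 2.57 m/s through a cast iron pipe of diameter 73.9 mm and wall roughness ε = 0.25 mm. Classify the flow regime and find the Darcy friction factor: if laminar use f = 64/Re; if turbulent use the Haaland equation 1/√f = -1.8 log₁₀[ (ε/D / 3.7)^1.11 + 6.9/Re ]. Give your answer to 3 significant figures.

f ≈ 0.0425

Re = ρVD/μ = 895·2.57·0.0739/0.113 = 1504.
Re < 2300 → laminar, so f = 64/Re = 0.04255 (roughness is irrelevant in laminar flow).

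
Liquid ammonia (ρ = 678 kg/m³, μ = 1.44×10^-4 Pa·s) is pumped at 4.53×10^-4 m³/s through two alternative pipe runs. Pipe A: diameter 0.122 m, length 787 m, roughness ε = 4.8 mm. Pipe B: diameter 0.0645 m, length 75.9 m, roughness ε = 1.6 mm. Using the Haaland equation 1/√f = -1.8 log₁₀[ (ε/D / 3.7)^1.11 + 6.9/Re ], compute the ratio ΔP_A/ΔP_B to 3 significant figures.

ΔP_A/ΔP_B ≈ 0.522

Pipe A: V = Q/A = 0.000453/0.01169 = 0.03875 m/s; Re = 2.226e+04; ε/D = 0.0393; Haaland → f = 0.06554; ΔP_A = f(L/D)(ρV²/2) = 215.2 Pa.
Pipe B: V = Q/A = 0.000453/0.003267 = 0.1386 m/s; Re = 4.21e+04; ε/D = 0.0248; Haaland → f = 0.05382; ΔP_B = f(L/D)(ρV²/2) = 412.7 Pa.
ΔP_A/ΔP_B = 215.2/412.7 = 0.522.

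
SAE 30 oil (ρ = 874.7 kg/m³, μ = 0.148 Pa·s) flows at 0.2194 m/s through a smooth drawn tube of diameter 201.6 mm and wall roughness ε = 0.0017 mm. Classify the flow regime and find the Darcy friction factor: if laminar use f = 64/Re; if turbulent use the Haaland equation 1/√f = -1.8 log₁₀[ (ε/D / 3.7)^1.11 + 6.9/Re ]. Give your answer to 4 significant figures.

Re = ρVD/μ = 874.7·0.2194·0.2016/0.148 = 261.4.
Re < 2300 → laminar, so f = 64/Re = 0.2448 (roughness is irrelevant in laminar flow).

f ≈ 0.2448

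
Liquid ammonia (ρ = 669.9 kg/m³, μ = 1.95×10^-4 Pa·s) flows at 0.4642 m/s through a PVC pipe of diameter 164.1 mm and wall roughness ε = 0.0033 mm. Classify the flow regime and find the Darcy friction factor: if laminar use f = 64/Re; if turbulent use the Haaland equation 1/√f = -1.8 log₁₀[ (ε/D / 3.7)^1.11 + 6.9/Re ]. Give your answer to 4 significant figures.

Re = ρVD/μ = 669.9·0.4642·0.1641/0.000195 = 2.617e+05.
Re > 4000 → turbulent. ε/D = 3.3e-06/0.1641 = 2.01e-05; Haaland: 1/√f = -1.8 log₁₀[1.43e-06 + 2.64e-05] = 8.201, so f = 0.01487.

f ≈ 0.01487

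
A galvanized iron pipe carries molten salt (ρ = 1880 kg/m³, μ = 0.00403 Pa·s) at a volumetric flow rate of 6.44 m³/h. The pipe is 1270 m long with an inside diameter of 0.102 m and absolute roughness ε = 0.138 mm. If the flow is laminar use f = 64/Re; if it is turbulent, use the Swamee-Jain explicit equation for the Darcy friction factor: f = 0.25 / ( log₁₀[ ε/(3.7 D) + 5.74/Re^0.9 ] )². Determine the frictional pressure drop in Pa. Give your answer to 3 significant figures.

ΔP ≈ 18500 Pa

Q = 6.44 m³/h = 6.44/3600 = 0.001789 m³/s.
Cross-sectional area A = πD²/4 = π(0.102)²/4 = 0.008171 m²; mean velocity V = Q/A = 0.001789/0.008171 = 0.2189 m/s.
Reynolds number Re = ρVD/μ = 1880 · 0.2189 · 0.102 / 0.00403 = 1.042e+04.
Re > 4000 → turbulent. Relative roughness ε/D = 0.000138/0.102 = 0.00135. Swamee-Jain: f = 0.25/(log₁₀[0.00135/3.7 + 5.74/1.042e+04^0.9])² = 0.25/(log₁₀[0.000366 + 0.00139])² = 0.25/(-2.756)² = 0.03292.
Darcy-Weisbach: ΔP = f(L/D)(ρV²/2) = 0.03292·(1270/0.102)·(1880·0.2189²/2) = 0.03292·1.245e+04·45.05 = 1.847e+04 Pa.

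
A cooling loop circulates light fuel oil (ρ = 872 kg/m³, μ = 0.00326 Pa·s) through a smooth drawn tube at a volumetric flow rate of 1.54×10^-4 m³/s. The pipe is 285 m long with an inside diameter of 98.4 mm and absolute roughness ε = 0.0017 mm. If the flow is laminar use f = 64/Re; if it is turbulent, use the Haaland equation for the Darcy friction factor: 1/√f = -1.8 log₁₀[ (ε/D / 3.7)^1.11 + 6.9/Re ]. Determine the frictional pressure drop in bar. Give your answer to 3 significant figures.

ΔP ≈ 6.22×10^-4 bar

Cross-sectional area A = πD²/4 = π(0.0984)²/4 = 0.007605 m²; mean velocity V = Q/A = 0.000154/0.007605 = 0.02025 m/s.
Reynolds number Re = ρVD/μ = 872 · 0.02025 · 0.0984 / 0.00326 = 533.
Re < 2300 → laminar flow, so f = 64/Re = 64/533 = 0.1201 (the turbulent correlation is not needed).
Darcy-Weisbach: ΔP = f(L/D)(ρV²/2) = 0.1201·(285/0.0984)·(872·0.02025²/2) = 0.1201·2896·0.1788 = 62.18 Pa.
ΔP = 62.18 Pa = 6.22×10^-4 bar.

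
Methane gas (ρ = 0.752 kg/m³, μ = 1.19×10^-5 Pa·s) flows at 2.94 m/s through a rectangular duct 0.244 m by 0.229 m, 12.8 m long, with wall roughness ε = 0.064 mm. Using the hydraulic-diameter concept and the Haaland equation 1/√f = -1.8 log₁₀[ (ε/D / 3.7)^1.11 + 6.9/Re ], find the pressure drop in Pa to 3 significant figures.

Hydraulic diameter D_h = 4A/P = 4·(0.244·0.229)/(2·(0.244+0.229)) = 0.2235/0.946 = 0.2363 m.
Re = ρVD_h/μ = 0.752·2.94·0.2363/1.19e-05 = 4.389e+04.
ε/D_h = 6.4e-05/0.2363 = 0.000271; Haaland gives 1/√f = -1.8 log₁₀[2.57e-05+0.000157] = 6.728, so f = 0.02209.
ΔP = f(L/D_h)(ρV²/2) = 0.02209·12.8/0.2363·3.25 = 3.89 Pa.

ΔP ≈ 3.89 Pa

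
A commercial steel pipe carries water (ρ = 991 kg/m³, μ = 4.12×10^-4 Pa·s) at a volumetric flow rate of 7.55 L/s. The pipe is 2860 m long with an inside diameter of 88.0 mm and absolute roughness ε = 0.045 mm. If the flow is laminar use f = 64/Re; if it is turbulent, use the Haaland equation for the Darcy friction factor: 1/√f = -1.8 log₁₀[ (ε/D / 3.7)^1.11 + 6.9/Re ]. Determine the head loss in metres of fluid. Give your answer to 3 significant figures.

h_f ≈ 46.7 m

Q = 7.55 L/s = 7.55/1000 = 0.00755 m³/s.
Cross-sectional area A = πD²/4 = π(0.088)²/4 = 0.006082 m²; mean velocity V = Q/A = 0.00755/0.006082 = 1.241 m/s.
Reynolds number Re = ρVD/μ = 991 · 1.241 · 0.088 / 0.000412 = 2.628e+05.
Re > 4000 → turbulent. Relative roughness ε/D = 4.5e-05/0.088 = 0.000511. Haaland: 1/√f = -1.8 log₁₀[(0.000511/3.7)^1.11 + 6.9/2.628e+05] = -1.8 log₁₀[5.2e-05 + 2.63e-05] = 7.392, so f = 0.0183.
Darcy-Weisbach: ΔP = f(L/D)(ρV²/2) = 0.0183·(2860/0.088)·(991·1.241²/2) = 0.0183·3.25e+04·763.5 = 4.542e+05 Pa.
Head loss h_f = ΔP/(ρg) = 4.542e+05/(991·9.81) = 46.7 m.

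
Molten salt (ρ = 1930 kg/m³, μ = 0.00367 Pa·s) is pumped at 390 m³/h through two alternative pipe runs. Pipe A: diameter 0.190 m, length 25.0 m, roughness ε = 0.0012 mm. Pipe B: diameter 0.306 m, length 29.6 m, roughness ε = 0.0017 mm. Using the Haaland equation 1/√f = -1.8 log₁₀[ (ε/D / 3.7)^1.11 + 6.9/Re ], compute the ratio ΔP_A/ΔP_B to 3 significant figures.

ΔP_A/ΔP_B ≈ 8.38

Pipe A: V = Q/A = 0.1083/0.02835 = 3.821 m/s; Re = 3.818e+05; ε/D = 6.32e-06; Haaland → f = 0.01377; ΔP_A = f(L/D)(ρV²/2) = 2.553e+04 Pa.
Pipe B: V = Q/A = 0.1083/0.07354 = 1.473 m/s; Re = 2.371e+05; ε/D = 5.56e-06; Haaland → f = 0.01503; ΔP_B = f(L/D)(ρV²/2) = 3045 Pa.
ΔP_A/ΔP_B = 2.553e+04/3045 = 8.38.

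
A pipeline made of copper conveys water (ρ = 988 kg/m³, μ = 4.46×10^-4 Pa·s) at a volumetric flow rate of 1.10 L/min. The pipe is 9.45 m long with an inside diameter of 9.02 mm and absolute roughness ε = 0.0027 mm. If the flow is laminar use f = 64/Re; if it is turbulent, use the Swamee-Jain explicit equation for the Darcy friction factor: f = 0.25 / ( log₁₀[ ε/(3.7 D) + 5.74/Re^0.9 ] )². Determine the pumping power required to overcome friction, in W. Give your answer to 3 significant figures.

Q = 1.10 L/min = 1.10/60000 = 1.833e-05 m³/s.
Cross-sectional area A = πD²/4 = π(0.00902)²/4 = 6.39e-05 m²; mean velocity V = Q/A = 1.833e-05/6.39e-05 = 0.2869 m/s.
Reynolds number Re = ρVD/μ = 988 · 0.2869 · 0.00902 / 0.000446 = 5733.
Re > 4000 → turbulent. Relative roughness ε/D = 2.7e-06/0.00902 = 0.000299. Swamee-Jain: f = 0.25/(log₁₀[0.000299/3.7 + 5.74/5733^0.9])² = 0.25/(log₁₀[8.09e-05 + 0.00238])² = 0.25/(-2.609)² = 0.03672.
Darcy-Weisbach: ΔP = f(L/D)(ρV²/2) = 0.03672·(9.45/0.00902)·(988·0.2869²/2) = 0.03672·1048·40.66 = 1565 Pa.
Pumping power P = QΔP = 1.833e-05·1565 = 0.02868 W = 0.0287 W.

P ≈ 0.0287 W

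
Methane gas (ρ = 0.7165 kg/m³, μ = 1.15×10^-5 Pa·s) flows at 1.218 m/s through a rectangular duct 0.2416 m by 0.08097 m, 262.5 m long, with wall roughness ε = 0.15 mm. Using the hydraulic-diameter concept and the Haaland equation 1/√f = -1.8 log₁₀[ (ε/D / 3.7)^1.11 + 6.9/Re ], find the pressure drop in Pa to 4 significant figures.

ΔP ≈ 38.13 Pa

Hydraulic diameter D_h = 4A/P = 4·(0.2416·0.08097)/(2·(0.2416+0.08097)) = 0.07825/0.6451 = 0.1213 m.
Re = ρVD_h/μ = 0.7165·1.218·0.1213/1.15e-05 = 9204.
ε/D_h = 0.00015/0.1213 = 0.00124; Haaland gives 1/√f = -1.8 log₁₀[0.000139+0.00075] = 5.493, so f = 0.03315.
ΔP = f(L/D_h)(ρV²/2) = 0.03315·262.5/0.1213·0.5315 = 38.13 Pa.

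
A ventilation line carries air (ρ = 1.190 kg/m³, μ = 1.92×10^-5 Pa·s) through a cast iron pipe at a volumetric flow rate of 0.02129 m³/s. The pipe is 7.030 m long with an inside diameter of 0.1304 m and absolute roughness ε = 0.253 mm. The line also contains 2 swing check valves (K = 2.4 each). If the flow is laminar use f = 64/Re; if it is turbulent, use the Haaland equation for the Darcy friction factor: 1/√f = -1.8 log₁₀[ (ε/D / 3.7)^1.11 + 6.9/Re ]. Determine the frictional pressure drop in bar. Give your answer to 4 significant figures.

ΔP ≈ 9.848×10^-5 bar

Cross-sectional area A = πD²/4 = π(0.1304)²/4 = 0.01336 m²; mean velocity V = Q/A = 0.02129/0.01336 = 1.594 m/s.
Reynolds number Re = ρVD/μ = 1.19 · 1.594 · 0.1304 / 1.92e-05 = 1.288e+04.
Re > 4000 → turbulent. Relative roughness ε/D = 0.000253/0.1304 = 0.00194. Haaland: 1/√f = -1.8 log₁₀[(0.00194/3.7)^1.11 + 6.9/1.288e+04] = -1.8 log₁₀[0.000228 + 0.000536] = 5.61, so f = 0.03177.
Total minor-loss coefficient ΣK = 2·2.4 = 4.8.
ΔP = [f·L/D + ΣK]·(ρV²/2) = [0.03177·7.03/0.1304 + 4.8]·(1.19·1.594²/2) = [1.713 + 4.8]·1.512 = 9.848 Pa.
ΔP = 9.848 Pa = 9.848×10^-5 bar.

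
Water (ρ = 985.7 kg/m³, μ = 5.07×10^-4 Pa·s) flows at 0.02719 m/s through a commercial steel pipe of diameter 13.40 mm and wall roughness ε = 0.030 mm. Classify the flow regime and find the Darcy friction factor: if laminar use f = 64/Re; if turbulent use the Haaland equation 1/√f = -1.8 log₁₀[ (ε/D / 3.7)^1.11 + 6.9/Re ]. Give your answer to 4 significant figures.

f ≈ 0.09035

Re = ρVD/μ = 985.7·0.02719·0.0134/0.000507 = 708.4.
Re < 2300 → laminar, so f = 64/Re = 0.09035 (roughness is irrelevant in laminar flow).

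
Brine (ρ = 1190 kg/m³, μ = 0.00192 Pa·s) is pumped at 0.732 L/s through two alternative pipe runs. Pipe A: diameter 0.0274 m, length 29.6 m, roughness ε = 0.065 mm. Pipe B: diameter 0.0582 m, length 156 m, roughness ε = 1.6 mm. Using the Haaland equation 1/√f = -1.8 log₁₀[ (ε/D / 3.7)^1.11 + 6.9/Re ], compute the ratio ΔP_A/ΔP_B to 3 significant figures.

Pipe A: V = Q/A = 0.000732/0.0005896 = 1.241 m/s; Re = 2.108e+04; ε/D = 0.00237; Haaland → f = 0.0299; ΔP_A = f(L/D)(ρV²/2) = 2.962e+04 Pa.
Pipe B: V = Q/A = 0.000732/0.00266 = 0.2752 m/s; Re = 9925; ε/D = 0.0275; Haaland → f = 0.05842; ΔP_B = f(L/D)(ρV²/2) = 7054 Pa.
ΔP_A/ΔP_B = 2.962e+04/7054 = 4.20.

ΔP_A/ΔP_B ≈ 4.20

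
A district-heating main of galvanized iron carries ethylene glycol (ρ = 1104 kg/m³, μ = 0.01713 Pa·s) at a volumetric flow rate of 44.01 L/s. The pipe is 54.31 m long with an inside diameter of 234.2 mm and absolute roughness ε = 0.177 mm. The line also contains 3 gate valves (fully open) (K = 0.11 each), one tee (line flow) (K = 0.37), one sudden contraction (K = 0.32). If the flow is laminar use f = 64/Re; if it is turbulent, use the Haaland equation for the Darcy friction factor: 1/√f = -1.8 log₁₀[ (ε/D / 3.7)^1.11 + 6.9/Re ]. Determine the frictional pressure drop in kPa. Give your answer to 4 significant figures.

ΔP ≈ 4.426 kPa

Q = 44.01 L/s = 44.01/1000 = 0.04401 m³/s.
Cross-sectional area A = πD²/4 = π(0.2342)²/4 = 0.04308 m²; mean velocity V = Q/A = 0.04401/0.04308 = 1.022 m/s.
Reynolds number Re = ρVD/μ = 1104 · 1.022 · 0.2342 / 0.0171 = 1.542e+04.
Re > 4000 → turbulent. Relative roughness ε/D = 0.000177/0.2342 = 0.000756. Haaland: 1/√f = -1.8 log₁₀[(0.000756/3.7)^1.11 + 6.9/1.542e+04] = -1.8 log₁₀[8.02e-05 + 0.000447] = 5.9, so f = 0.02873.
Total minor-loss coefficient ΣK = 3·0.11 + 1·0.37 + 1·0.32 = 1.02.
ΔP = [f·L/D + ΣK]·(ρV²/2) = [0.02873·54.31/0.2342 + 1.02]·(1104·1.022²/2) = [6.662 + 1.02]·576.1 = 4426 Pa.
ΔP = 4426 Pa = 4.426 kPa.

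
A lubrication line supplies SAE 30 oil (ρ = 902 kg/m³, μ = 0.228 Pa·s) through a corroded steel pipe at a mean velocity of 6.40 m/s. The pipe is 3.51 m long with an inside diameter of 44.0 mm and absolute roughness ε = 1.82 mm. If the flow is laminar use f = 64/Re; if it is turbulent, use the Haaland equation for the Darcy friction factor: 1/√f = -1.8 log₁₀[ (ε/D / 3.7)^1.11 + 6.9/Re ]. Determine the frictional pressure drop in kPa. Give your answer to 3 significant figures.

ΔP ≈ 84.7 kPa

Reynolds number Re = ρVD/μ = 902 · 6.4 · 0.044 / 0.228 = 1114.
Re < 2300 → laminar flow, so f = 64/Re = 64/1114 = 0.05745 (the turbulent correlation is not needed).
Darcy-Weisbach: ΔP = f(L/D)(ρV²/2) = 0.05745·(3.51/0.044)·(902·6.4²/2) = 0.05745·79.77·1.847e+04 = 8.466e+04 Pa.
ΔP = 8.466e+04 Pa = 84.7 kPa.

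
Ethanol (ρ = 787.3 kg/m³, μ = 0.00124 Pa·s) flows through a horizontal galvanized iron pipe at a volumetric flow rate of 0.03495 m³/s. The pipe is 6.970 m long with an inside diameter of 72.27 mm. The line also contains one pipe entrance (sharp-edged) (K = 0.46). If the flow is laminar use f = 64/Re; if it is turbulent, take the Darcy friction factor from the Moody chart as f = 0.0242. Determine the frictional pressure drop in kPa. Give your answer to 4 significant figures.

Cross-sectional area A = πD²/4 = π(0.07227)²/4 = 0.004102 m²; mean velocity V = Q/A = 0.03495/0.004102 = 8.52 m/s.
Reynolds number Re = ρVD/μ = 787.3 · 8.52 · 0.07227 / 0.00124 = 3.909e+05.
Re > 4000 → turbulent; use the Moody-chart value f = 0.0242.
Total minor-loss coefficient ΣK = 1·0.46 = 0.46.
ΔP = [f·L/D + ΣK]·(ρV²/2) = [0.0242·6.97/0.07227 + 0.46]·(787.3·8.52²/2) = [2.334 + 0.46]·2.858e+04 = 7.984e+04 Pa.
ΔP = 7.984e+04 Pa = 79.84 kPa.

ΔP ≈ 79.84 kPa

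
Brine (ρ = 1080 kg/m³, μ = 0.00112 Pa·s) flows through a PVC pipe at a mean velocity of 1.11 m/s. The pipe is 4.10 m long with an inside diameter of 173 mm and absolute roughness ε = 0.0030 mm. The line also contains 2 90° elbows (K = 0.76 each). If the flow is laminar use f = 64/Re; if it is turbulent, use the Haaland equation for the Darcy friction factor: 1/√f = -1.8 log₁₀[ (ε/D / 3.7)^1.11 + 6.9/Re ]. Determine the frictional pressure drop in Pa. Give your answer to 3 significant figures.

Reynolds number Re = ρVD/μ = 1080 · 1.11 · 0.173 / 0.00112 = 1.852e+05.
Re > 4000 → turbulent. Relative roughness ε/D = 3e-06/0.173 = 1.73e-05. Haaland: 1/√f = -1.8 log₁₀[(1.73e-05/3.7)^1.11 + 6.9/1.852e+05] = -1.8 log₁₀[1.22e-06 + 3.73e-05] = 7.947, so f = 0.01584.
Total minor-loss coefficient ΣK = 2·0.76 = 1.52.
ΔP = [f·L/D + ΣK]·(ρV²/2) = [0.01584·4.1/0.173 + 1.52]·(1080·1.11²/2) = [0.3753 + 1.52]·665.3 = 1261 Pa.

ΔP ≈ 1260 Pa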